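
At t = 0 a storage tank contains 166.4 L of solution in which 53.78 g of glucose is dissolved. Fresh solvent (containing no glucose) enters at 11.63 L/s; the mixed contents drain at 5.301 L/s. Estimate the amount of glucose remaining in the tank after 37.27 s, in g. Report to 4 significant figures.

Total volume: dV/dt = Q_in − Q_out = 6.32900 L/s, so V(t) = 166.4 + 6.32900 t and V(37.27) = 402.282 L.
Solute balance: dm/dt = 0 − Q_out C = −Q_out m/V(t).
Separate: dm/m = −Q_out dt/V(t) ⇒ ln(m/m₀) = −(Q_out/(Q_in−Q_out)) ln(V/V₀).
m = m₀ (V₀/V)^(Q_out/(Q_in−Q_out)) = 53.78 × (166.4/402.282)^(0.837573) = 25.6752 g.

25.68 g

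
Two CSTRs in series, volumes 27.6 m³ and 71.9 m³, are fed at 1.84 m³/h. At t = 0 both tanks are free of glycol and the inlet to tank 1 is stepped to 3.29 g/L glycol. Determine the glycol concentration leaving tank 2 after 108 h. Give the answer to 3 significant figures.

2.95 g/L

Each tank obeys Vᵢ dCᵢ/dt = Q(Cᵢ₋₁ − Cᵢ), so τᵢ = Vᵢ/Q.
τ₁ = 27.6/1.84 = 15.000 h; τ₂ = 71.9/1.84 = 39.076 h.
Solving the cascade with C₁(0)=C₂(0)=0 gives C₂(t) = C_in[1 − (τ₁ e^(−t/τ₁) − τ₂ e^(−t/τ₂))/(τ₁ − τ₂)].
At t = 108: e^(−t/τ₁) = 0.00074659, e^(−t/τ₂) = 0.063049.
C₂ = 3.29·[1 − (15.000·0.00074659 − 39.076·0.063049)/(-24.076)] = 3.29·0.89813 = 2.9549 g/L.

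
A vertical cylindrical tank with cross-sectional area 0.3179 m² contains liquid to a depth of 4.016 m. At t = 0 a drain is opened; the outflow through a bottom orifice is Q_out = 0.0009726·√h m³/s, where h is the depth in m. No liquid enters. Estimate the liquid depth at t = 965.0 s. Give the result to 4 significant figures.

Unsteady balance on liquid volume: A dh/dt = −0.0009726 √h.
Separate and integrate: 2(√h − √h₀) = −(0.0009726/A) t.
√h = √4.016 − 0.0009726·965.0/(2·0.3179) = 2.00400 − 1.47619 = 0.527810.
h = 0.527810² = 0.278584 m.

0.2786 m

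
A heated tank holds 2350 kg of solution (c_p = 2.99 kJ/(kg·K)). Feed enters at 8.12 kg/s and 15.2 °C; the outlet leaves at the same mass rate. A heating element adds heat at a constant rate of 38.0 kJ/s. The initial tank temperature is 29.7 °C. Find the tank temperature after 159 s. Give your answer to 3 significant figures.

24.2 °C

M c_p dT/dt = ṁ c_p (T_in − T) + Q̇.
τ = M/ṁ = 289.41 s; T_ss = T_in + Q̇/(ṁ c_p) = 15.2 + 38.0/(8.12·2.99) = 16.765 °C.
This is linear first-order; T(t) = T_ss + (T₀ − T_ss) e^(−t/τ).
T(159) = 16.765 + (12.935)·e^(−159/289.41) = 16.765 + (12.935)·0.57730 = 24.232 °C.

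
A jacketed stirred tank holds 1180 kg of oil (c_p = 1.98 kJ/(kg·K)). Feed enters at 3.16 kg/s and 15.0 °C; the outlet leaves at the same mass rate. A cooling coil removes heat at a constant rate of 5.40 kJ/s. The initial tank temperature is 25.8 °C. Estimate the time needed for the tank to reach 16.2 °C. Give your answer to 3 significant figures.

647 s

M c_p dT/dt = ṁ c_p (T_in − T) − Q̇.
τ = M/ṁ = 373.42 s; T_ss = T_in − Q̇/(ṁ c_p) = 14.137 °C.
T(t) = T_ss + (T₀ − T_ss) e^(−t/τ). Set T = 16.2:
e^(−t/τ) = (16.2 − 14.137)/(25.8 − 14.137) = 0.17689
t = −373.42 · ln(0.17689) = 646.85 s.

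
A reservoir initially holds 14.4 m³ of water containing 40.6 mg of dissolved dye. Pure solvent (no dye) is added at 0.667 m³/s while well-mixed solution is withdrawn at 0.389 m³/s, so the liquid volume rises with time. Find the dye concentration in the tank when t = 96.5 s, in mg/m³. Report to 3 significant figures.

0.226 mg/m³

Let m(t) be the amount of dye. Volume: V(t) = V₀ + (Q_in − Q_out) t = 14.4 + 0.27800 t; V(96.5) = 41.227 m³.
Solute balance: dm/dt = 0 − Q_out C = −Q_out m/V(t).
dm/m = −Q_out dt/(V₀ + 0.27800 t); integrating gives ln(m/m₀) = −(Q_out/(Q_in−Q_out)) ln(V/V₀).
m = m₀ (V₀/V)^(Q_out/(Q_in−Q_out)) = 40.6 × (14.4/41.227)^(1.3993) = 9.3177 mg.
C = m/V = 9.3177/41.227 = 0.22601 mg/m³.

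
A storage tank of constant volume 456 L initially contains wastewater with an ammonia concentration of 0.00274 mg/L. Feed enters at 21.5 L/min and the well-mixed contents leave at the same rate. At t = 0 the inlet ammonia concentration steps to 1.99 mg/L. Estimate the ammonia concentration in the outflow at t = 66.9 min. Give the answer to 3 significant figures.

1.91 mg/L

Accumulation = in − out for the solute gives V dC/dt = Q(C_in − C).
Time constant τ = V/Q = 456/21.5 = 21.209 min.
This is linear first-order; C(t) = C_in + (C₀ − C_in) e^(−t/τ).
C(66.9) = 1.99 + (0.00274 − 1.99)·e^(−66.9/21.209) = 1.99 + (-1.9873)·0.042669 = 1.9052 mg/L.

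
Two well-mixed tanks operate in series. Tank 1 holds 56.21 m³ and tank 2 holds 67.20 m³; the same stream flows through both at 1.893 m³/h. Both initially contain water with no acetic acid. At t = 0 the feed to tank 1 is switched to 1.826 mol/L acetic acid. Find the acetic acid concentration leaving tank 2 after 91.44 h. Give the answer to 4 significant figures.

1.406 mol/L

Species balance on tank i: dCᵢ/dt = (Cᵢ₋₁ − Cᵢ)/τᵢ with τᵢ = Vᵢ/Q.
τ₁ = 56.21/1.893 = 29.6936 h; τ₂ = 67.20/1.893 = 35.4992 h.
Tank 1: C₁ = C_in(1 − e^(−t/τ₁)). Tank 2 (τ₁ ≠ τ₂): C₂ = C_in[1 − (τ₁ e^(−t/τ₁) − τ₂ e^(−t/τ₂))/(τ₁ − τ₂)].
At t = 91.44: e^(−t/τ₁) = 0.0459845, e^(−t/τ₂) = 0.0760905.
C₂ = 1.826·[1 − (29.6936·0.0459845 − 35.4992·0.0760905)/(-5.80560)] = 1.826·0.769928 = 1.40589 mol/L.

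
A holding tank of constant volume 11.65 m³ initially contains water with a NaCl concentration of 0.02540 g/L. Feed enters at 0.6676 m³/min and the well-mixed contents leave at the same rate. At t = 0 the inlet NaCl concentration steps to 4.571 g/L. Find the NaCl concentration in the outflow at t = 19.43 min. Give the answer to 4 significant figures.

3.078 g/L

Unsteady species balance (constant V, well mixed): V dC/dt = Q(C_in − C).
So dC/dt = (C_in − C)/τ with τ = V/Q = 11.65/0.6676 = 17.4506 min.
This is linear first-order; C(t) = C_in + (C₀ − C_in) e^(−t/τ).
C(19.43) = 4.571 + (0.02540 − 4.571)·e^(−19.43/17.4506) = 4.571 + (-4.54560)·0.328430 = 3.07809 g/L.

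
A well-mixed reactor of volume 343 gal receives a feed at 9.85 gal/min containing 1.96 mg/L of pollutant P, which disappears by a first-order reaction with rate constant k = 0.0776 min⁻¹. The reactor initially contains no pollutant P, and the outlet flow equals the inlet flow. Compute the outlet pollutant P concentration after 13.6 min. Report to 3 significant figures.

Species balance: V dC/dt = Q C_in − Q C − k V C.
This is linear with rate a = Q/V + k = 0.10632 min⁻¹.
C_ss = Q C_in/(Q + kV) = 0.52941 mg/L; C(t) = C_ss + (C₀ − C_ss) e^(−a t).
C(13.6) = 0.52941 + (-0.52941)·e^(−0.10632·13.6) = 0.52941 + (-0.52941)·0.23553 = 0.40472 mg/L.

0.405 mg/L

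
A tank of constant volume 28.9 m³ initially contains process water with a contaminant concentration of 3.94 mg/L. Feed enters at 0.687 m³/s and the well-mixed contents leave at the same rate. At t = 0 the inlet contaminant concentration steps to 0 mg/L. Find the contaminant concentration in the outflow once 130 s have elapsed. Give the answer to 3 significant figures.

0.179 mg/L

Mass balance on the solute (V constant): V dC/dt = Q(C_in − C).
So dC/dt = (C_in − C)/τ with τ = V/Q = 28.9/0.687 = 42.067 s.
C approaches C_in exponentially: C(t) = C_in + (C₀ − C_in) e^(−t/τ).
C(130) = 0 + (3.94 − 0)·e^(−130/42.067) = 0 + (3.9400)·0.045488 = 0.17922 mg/L.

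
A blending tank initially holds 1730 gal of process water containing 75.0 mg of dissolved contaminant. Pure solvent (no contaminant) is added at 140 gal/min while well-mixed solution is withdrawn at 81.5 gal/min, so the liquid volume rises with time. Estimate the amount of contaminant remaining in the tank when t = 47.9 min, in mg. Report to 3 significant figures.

19.6 mg

Total volume: dV/dt = Q_in − Q_out = 58.500 gal/min, so V(t) = 1730 + 58.500 t and V(47.9) = 4532.1 gal.
Species balance (pure solvent in): dm/dt = −Q_out · m/V(t).
Separate: dm/m = −Q_out dt/V(t) ⇒ ln(m/m₀) = −(Q_out/(Q_in−Q_out)) ln(V/V₀).
m = m₀ (V₀/V)^(Q_out/(Q_in−Q_out)) = 75.0 × (1730/4532.1)^(1.3932) = 19.605 mg.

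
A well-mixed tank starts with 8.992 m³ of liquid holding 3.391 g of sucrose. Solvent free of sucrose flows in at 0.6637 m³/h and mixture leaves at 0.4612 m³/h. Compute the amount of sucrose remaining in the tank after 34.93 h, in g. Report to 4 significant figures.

Let m(t) be the amount of sucrose. Volume: V(t) = V₀ + (Q_in − Q_out) t = 8.992 + 0.202500 t; V(34.93) = 16.0653 m³.
Species balance (pure solvent in): dm/dt = −Q_out · m/V(t).
dm/m = −Q_out dt/(V₀ + 0.202500 t); integrating gives ln(m/m₀) = −(Q_out/(Q_in−Q_out)) ln(V/V₀).
m = m₀ (V₀/V)^(Q_out/(Q_in−Q_out)) = 3.391 × (8.992/16.0653)^(2.27753) = 0.904304 g.

0.9043 g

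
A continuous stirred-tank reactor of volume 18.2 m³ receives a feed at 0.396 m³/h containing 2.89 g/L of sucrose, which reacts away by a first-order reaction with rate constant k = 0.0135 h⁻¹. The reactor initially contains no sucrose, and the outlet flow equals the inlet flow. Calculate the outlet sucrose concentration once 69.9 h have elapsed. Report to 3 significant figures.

1.63 g/L

V dC/dt = Q(C_in − C) − k V C.
This is linear with rate a = Q/V + k = 0.035258 h⁻¹.
C_ss = Q C_in/(Q + kV) = 1.7835 g/L; C(t) = C_ss + (C₀ − C_ss) e^(−a t).
C(69.9) = 1.7835 + (-1.7835)·e^(−0.035258·69.9) = 1.7835 + (-1.7835)·0.085047 = 1.6318 g/L.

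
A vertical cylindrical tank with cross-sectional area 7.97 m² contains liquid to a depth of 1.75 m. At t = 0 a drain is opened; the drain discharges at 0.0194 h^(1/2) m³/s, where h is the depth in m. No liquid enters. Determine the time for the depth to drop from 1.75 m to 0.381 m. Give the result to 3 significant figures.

580 s

A dh/dt = −Q_out = −0.0194 √h.
Separate and integrate: 2(√h − √h₀) = −(0.0194/A) t.
t = 2A(√h₀ − √h)/0.0194 = 2·7.97·(√1.75 − √0.381)/0.0194
  = 15.940 × (1.3229 − 0.61725) / 0.0194 = 579.78 s.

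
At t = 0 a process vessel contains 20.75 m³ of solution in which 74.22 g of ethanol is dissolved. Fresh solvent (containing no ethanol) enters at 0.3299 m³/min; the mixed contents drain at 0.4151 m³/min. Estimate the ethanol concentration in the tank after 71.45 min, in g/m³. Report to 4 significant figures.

0.9323 g/m³

Total volume: dV/dt = Q_in − Q_out = -0.0852000 m³/min, so V(t) = 20.75 − 0.0852000 t and V(71.45) = 14.6625 m³.
Solute balance: dm/dt = 0 − Q_out C = −Q_out m/V(t).
dm/m = −Q_out dt/(V₀ − 0.0852000 t); integrating gives ln(m/m₀) = −(Q_out/(Q_in−Q_out)) ln(V/V₀).
m = m₀ (V₀/V)^(Q_out/(Q_in−Q_out)) = 74.22 × (20.75/14.6625)^(-4.87207) = 13.6697 g.
C = m/V = 13.6697/14.6625 = 0.932292 g/m³.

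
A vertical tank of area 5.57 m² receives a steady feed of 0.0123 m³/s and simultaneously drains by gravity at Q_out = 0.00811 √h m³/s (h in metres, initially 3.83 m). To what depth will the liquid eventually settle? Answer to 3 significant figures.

Level balance: A dh/dt = 0.0123 − 0.00811 √h. Setting dh/dt = 0:
Q_in = 0.00811 √h_ss ⇒ √h_ss = 0.0123/0.00811 = 1.5166.
h_ss = 1.5166² = 2.3002 m. (Since h₀ = 3.83 m > h_ss, the level will fall toward this value.)

2.30 m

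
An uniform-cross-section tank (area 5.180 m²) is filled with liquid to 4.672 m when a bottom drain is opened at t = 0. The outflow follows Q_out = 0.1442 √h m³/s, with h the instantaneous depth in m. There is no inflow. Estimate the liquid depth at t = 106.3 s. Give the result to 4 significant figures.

With no inflow, A dh/dt = −0.1442 √h.
Separate and integrate: 2(√h − √h₀) = −(0.1442/A) t.
√h = √4.672 − 0.1442·106.3/(2·5.180) = 2.16148 − 1.47958 = 0.681900.
h = 0.681900² = 0.464987 m.

0.4650 m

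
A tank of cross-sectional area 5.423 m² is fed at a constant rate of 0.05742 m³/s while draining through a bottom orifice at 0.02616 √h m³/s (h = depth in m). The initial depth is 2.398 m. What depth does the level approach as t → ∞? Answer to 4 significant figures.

4.818 m

Level balance: A dh/dt = 0.05742 − 0.02616 √h. Setting dh/dt = 0:
Q_in = 0.02616 √h_ss ⇒ √h_ss = 0.05742/0.02616 = 2.19495.
h_ss = 2.19495² = 4.81782 m. (Since h₀ = 2.398 m < h_ss, the level will rise toward this value.)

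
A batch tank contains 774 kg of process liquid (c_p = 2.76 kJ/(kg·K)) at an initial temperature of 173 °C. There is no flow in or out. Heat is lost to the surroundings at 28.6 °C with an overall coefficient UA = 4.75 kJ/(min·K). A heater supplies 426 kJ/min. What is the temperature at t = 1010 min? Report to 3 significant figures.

124 °C

M c_p dT/dt = −UA(T − T_amb) + Q̇.
dT/dt = (T_ss − T)/τ with T_ss = T_amb + Q̇/UA = 28.6 + 426/4.75 = 118.28 °C, τ = M c_p/UA = 774·2.76/4.75 = 449.73 min.
T approaches T_ss exponentially: T(t) = T_ss + (T₀ − T_ss) e^(−t/τ).
T(1010) = 118.28 + (54.716)·0.10585 = 124.08 °C.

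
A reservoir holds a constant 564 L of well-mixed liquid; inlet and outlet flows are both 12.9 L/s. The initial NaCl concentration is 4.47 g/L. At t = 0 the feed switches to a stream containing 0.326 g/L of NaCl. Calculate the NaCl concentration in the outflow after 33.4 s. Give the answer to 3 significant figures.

2.26 g/L

Species balance on the tank: V dC/dt = Q(C_in − C).
Rewrite as dC/dt + C/τ = C_in/τ, τ = V/Q = 43.721 s.
Integrating: C(t) = C_in + (C₀ − C_in) e^(−t/τ).
C(33.4) = 0.326 + (4.47 − 0.326)·e^(−33.4/43.721) = 0.326 + (4.1440)·0.46583 = 2.2564 g/L.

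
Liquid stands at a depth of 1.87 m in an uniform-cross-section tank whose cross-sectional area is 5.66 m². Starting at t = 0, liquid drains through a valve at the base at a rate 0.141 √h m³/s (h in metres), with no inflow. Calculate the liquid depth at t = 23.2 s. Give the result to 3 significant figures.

1.16 m

With no inflow, A dh/dt = −0.141 √h.
∫ h^(−1/2) dh = −(0.141/A) ∫ dt, giving 2√h = 2√h₀ − (0.141/A) t.
√h = √1.87 − 0.141·23.2/(2·5.66) = 1.3675 − 0.28898 = 1.0785.
h = 1.0785² = 1.1632 m.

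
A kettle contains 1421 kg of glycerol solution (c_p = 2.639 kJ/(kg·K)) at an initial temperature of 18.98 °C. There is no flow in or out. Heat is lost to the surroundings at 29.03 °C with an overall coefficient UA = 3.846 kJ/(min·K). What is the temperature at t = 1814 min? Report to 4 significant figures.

M c_p dT/dt = −UA(T − T_amb).
dT/dt = (T_ss − T)/τ with T_ss = T_amb = 29.0300 °C, τ = M c_p/UA = 1421·2.639/3.846 = 975.044 min.
Integrating: T(t) = T_ss + (T₀ − T_ss) e^(−t/τ).
T(1814) = 29.0300 + (-10.0500)·0.155606 = 27.4662 °C.

27.47 °C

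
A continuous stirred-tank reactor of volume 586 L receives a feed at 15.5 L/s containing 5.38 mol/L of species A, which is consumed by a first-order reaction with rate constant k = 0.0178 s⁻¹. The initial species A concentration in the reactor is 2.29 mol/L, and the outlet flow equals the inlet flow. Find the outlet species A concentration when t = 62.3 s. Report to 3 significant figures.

3.16 mol/L

V dC/dt = Q(C_in − C) − k V C.
This is linear with rate a = Q/V + k = 0.044251 s⁻¹.
C_ss = Q C_in/(Q + kV) = 3.2159 mol/L; C(t) = C_ss + (C₀ − C_ss) e^(−a t).
C(62.3) = 3.2159 + (-0.92587)·e^(−0.044251·62.3) = 3.2159 + (-0.92587)·0.063494 = 3.1571 mol/L.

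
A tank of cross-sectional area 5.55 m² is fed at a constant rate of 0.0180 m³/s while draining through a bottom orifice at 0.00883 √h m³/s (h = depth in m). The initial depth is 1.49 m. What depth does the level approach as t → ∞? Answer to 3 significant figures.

4.16 m

A dh/dt = Q_in − 0.00883 √h. Steady state requires inflow = outflow:
Q_in = 0.00883 √h_ss ⇒ √h_ss = 0.0180/0.00883 = 2.0385.
h_ss = 2.0385² = 4.1555 m. (Since h₀ = 1.49 m < h_ss, the level will rise toward this value.)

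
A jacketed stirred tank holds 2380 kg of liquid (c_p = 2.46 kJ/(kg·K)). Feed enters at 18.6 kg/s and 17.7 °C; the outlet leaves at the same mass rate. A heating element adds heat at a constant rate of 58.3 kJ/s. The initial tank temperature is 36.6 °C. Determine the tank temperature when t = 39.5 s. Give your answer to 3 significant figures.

31.9 °C

Unsteady energy balance on the tank contents: M c_p dT/dt = ṁ c_p (T_in − T) + 58.3.
Rearrange: dT/dt = (T_ss − T)/τ with τ = M/ṁ = 127.96 s and T_ss = T_in + Q̇/(ṁ c_p) = 18.974 °C.
This is linear first-order; T(t) = T_ss + (T₀ − T_ss) e^(−t/τ).
T(39.5) = 18.974 + (17.626)·e^(−39.5/127.96) = 18.974 + (17.626)·0.73440 = 31.919 °C.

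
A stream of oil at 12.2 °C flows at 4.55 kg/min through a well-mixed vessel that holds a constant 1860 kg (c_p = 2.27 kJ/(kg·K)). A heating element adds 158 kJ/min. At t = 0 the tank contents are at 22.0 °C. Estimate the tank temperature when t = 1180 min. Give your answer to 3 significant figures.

27.2 °C

Heat balance on the well-mixed liquid: M c_p dT/dt = ṁ c_p (T_in − T) + 158.
Rearrange: dT/dt = (T_ss − T)/τ with τ = M/ṁ = 408.79 min and T_ss = T_in + Q̇/(ṁ c_p) = 27.497 °C.
Integrating: T(t) = T_ss + (T₀ − T_ss) e^(−t/τ).
T(1180) = 27.497 + (-5.4975)·e^(−1180/408.79) = 27.497 + (-5.4975)·0.055768 = 27.191 °C.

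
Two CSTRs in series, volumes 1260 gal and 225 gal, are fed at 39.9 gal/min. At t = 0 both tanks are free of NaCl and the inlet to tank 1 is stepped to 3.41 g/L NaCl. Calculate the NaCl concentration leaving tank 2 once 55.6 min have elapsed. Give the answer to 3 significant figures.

2.70 g/L

Each tank obeys Vᵢ dCᵢ/dt = Q(Cᵢ₋₁ − Cᵢ), so τᵢ = Vᵢ/Q.
τ₁ = 1260/39.9 = 31.579 min; τ₂ = 225/39.9 = 5.6391 min.
Solving the cascade with C₁(0)=C₂(0)=0 gives C₂(t) = C_in[1 − (τ₁ e^(−t/τ₁) − τ₂ e^(−t/τ₂))/(τ₁ − τ₂)].
At t = 55.6: e^(−t/τ₁) = 0.17193, e^(−t/τ₂) = 5.2236e-05.
C₂ = 3.41·[1 − (31.579·0.17193 − 5.6391·5.2236e-05)/(25.940)] = 3.41·0.79071 = 2.6963 g/L.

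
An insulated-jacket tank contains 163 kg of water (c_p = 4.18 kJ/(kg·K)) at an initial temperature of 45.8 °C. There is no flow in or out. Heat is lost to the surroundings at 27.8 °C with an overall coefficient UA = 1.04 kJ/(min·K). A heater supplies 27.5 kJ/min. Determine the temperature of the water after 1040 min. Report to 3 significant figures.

Energy balance: M c_p dT/dt = −UA(T − T_amb) + Q̇.
dT/dt = (T_ss − T)/τ with T_ss = T_amb + Q̇/UA = 27.8 + 27.5/1.04 = 54.242 °C, τ = M c_p/UA = 163·4.18/1.04 = 655.13 min.
This is linear first-order; T(t) = T_ss + (T₀ − T_ss) e^(−t/τ).
T(1040) = 54.242 + (-8.4423)·0.20444 = 52.516 °C.

52.5 °C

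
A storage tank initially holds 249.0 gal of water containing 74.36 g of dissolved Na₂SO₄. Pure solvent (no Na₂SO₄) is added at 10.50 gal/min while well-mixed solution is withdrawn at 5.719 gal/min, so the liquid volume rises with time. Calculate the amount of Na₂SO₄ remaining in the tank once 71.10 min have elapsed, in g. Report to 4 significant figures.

26.55 g

Let m(t) be the amount of Na₂SO₄. Volume: V(t) = V₀ + (Q_in − Q_out) t = 249.0 + 4.78100 t; V(71.10) = 588.929 gal.
Species balance (pure solvent in): dm/dt = −Q_out · m/V(t).
Separate: dm/m = −Q_out dt/V(t) ⇒ ln(m/m₀) = −(Q_out/(Q_in−Q_out)) ln(V/V₀).
m = m₀ (V₀/V)^(Q_out/(Q_in−Q_out)) = 74.36 × (249.0/588.929)^(1.19619) = 26.5538 g.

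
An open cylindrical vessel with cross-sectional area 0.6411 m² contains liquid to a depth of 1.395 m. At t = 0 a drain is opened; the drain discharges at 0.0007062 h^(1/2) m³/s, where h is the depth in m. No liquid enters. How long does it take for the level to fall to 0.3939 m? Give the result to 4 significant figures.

1005 s

Volume balance on the tank: A dh/dt = −0.0007062 √h.
∫ h^(−1/2) dh = −(0.0007062/A) ∫ dt, giving 2√h = 2√h₀ − (0.0007062/A) t.
t = 2A(√h₀ − √h)/0.0007062 = 2·0.6411·(√1.395 − √0.3939)/0.0007062
  = 1.28220 × (1.18110 − 0.627615) / 0.0007062 = 1004.93 s.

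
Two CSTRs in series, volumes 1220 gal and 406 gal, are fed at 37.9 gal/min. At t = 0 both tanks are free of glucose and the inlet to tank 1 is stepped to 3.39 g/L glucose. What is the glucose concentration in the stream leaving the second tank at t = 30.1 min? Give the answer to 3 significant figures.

Species balance on tank i: dCᵢ/dt = (Cᵢ₋₁ − Cᵢ)/τᵢ with τᵢ = Vᵢ/Q.
τ₁ = 1220/37.9 = 32.190 min; τ₂ = 406/37.9 = 10.712 min.
Solving the cascade with C₁(0)=C₂(0)=0 gives C₂(t) = C_in[1 − (τ₁ e^(−t/τ₁) − τ₂ e^(−t/τ₂))/(τ₁ − τ₂)].
At t = 30.1: e^(−t/τ₁) = 0.39256, e^(−t/τ₂) = 0.060215.
C₂ = 3.39·[1 − (32.190·0.39256 − 10.712·0.060215)/(21.478)] = 3.39·0.44168 = 1.4973 g/L.

1.50 g/L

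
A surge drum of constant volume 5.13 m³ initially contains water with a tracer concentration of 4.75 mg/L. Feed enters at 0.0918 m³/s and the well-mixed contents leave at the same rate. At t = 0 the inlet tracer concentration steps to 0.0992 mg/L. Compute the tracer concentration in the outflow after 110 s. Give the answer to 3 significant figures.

Unsteady species balance (constant V, well mixed): V dC/dt = Q(C_in − C).
So dC/dt = (C_in − C)/τ with τ = V/Q = 5.13/0.0918 = 55.882 s.
This is linear first-order; C(t) = C_in + (C₀ − C_in) e^(−t/τ).
C(110) = 0.0992 + (4.75 − 0.0992)·e^(−110/55.882) = 0.0992 + (4.6508)·0.13968 = 0.74881 mg/L.

0.749 mg/L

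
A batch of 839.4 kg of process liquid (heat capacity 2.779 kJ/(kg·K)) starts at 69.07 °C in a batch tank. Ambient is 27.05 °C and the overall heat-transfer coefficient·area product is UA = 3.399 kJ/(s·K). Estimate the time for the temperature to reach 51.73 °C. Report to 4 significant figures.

M c_p dT/dt = −UA(T − T_amb).
τ = M c_p/UA = 686.288 s; T_ss = T_amb = 27.0500 °C.
T(t) = T_ss + (T₀ − T_ss)e^(−t/τ); set T = 51.73:
t = −τ ln[(T − T_ss)/(T₀ − T_ss)] = −686.288 · ln(0.587339) = 365.210 s.

365.2 s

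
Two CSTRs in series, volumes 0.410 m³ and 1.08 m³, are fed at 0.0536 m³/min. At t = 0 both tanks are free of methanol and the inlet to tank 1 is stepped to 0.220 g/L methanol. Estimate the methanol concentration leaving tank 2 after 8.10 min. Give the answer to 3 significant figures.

0.0295 g/L

Each tank obeys Vᵢ dCᵢ/dt = Q(Cᵢ₋₁ − Cᵢ), so τᵢ = Vᵢ/Q.
τ₁ = 0.410/0.0536 = 7.6493 min; τ₂ = 1.08/0.0536 = 20.149 min.
Tank 1: C₁ = C_in(1 − e^(−t/τ₁)). Tank 2 (τ₁ ≠ τ₂): C₂ = C_in[1 − (τ₁ e^(−t/τ₁) − τ₂ e^(−t/τ₂))/(τ₁ − τ₂)].
At t = 8.10: e^(−t/τ₁) = 0.34683, e^(−t/τ₂) = 0.66898.
C₂ = 0.220·[1 − (7.6493·0.34683 − 20.149·0.66898)/(-12.500)] = 0.220·0.13388 = 0.029454 g/L.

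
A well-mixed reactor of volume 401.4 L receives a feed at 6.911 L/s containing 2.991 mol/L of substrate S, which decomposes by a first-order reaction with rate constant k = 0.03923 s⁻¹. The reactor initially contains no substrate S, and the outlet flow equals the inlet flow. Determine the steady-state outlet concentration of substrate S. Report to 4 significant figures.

Accumulation = in − out − consumed: V dC/dt = Q C_in − Q C − k V C.
At steady state: 0 = Q C_in − (Q + kV) C_ss, so C_ss = Q C_in/(Q + kV).
C_ss = 6.911·2.991/(6.911 + 0.03923·401.4) = 20.6708/22.6579 = 0.912299 mol/L.

0.9123 mol/L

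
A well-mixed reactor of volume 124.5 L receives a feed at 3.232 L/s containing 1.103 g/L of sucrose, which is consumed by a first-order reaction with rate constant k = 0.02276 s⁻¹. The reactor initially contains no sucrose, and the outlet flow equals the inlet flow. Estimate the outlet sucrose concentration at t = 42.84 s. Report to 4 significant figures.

0.5148 g/L

V dC/dt = Q(C_in − C) − k V C.
This is linear with rate a = Q/V + k = 0.0487198 s⁻¹.
C_ss = Q C_in/(Q + kV) = 0.587722 g/L; C(t) = C_ss + (C₀ − C_ss) e^(−a t).
C(42.84) = 0.587722 + (-0.587722)·e^(−0.0487198·42.84) = 0.587722 + (-0.587722)·0.124039 = 0.514821 g/L.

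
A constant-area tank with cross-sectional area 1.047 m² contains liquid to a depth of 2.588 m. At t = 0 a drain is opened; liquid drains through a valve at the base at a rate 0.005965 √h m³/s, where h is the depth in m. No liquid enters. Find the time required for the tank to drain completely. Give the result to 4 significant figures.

Volume balance on the tank: A dh/dt = −0.005965 √h.
∫ h^(−1/2) dh = −(0.005965/A) ∫ dt, giving 2√h = 2√h₀ − (0.005965/A) t.
Tank is empty when √h = 0: t_empty = 2A√h₀/0.005965.
t_empty = 2·1.047·√2.588/0.005965 = 2.09400·1.60873/0.005965 = 564.740 s.

564.7 s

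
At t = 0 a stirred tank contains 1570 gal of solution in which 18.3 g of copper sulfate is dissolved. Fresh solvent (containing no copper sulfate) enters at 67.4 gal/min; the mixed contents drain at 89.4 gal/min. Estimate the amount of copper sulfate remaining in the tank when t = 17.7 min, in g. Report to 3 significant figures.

Let m(t) be the amount of copper sulfate. Volume: V(t) = V₀ + (Q_in − Q_out) t = 1570 − 22.000 t; V(17.7) = 1180.6 gal.
Species balance (pure solvent in): dm/dt = −Q_out · m/V(t).
dm/m = −Q_out dt/(V₀ − 22.000 t); integrating gives ln(m/m₀) = −(Q_out/(Q_in−Q_out)) ln(V/V₀).
m = m₀ (V₀/V)^(Q_out/(Q_in−Q_out)) = 18.3 × (1570/1180.6)^(-4.0636) = 5.7463 g.

5.75 g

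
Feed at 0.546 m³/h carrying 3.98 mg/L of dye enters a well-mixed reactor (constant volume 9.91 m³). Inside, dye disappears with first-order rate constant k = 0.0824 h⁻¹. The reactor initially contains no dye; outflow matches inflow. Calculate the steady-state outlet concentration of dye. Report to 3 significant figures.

1.59 mg/L

Species balance: V dC/dt = Q C_in − Q C − k V C.
At steady state: 0 = Q C_in − (Q + kV) C_ss, so C_ss = Q C_in/(Q + kV).
C_ss = 0.546·3.98/(0.546 + 0.0824·9.91) = 2.1731/1.3626 = 1.5948 mg/L.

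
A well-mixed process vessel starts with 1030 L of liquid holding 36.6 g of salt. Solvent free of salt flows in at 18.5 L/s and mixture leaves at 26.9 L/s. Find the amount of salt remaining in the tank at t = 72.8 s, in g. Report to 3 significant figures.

Let m(t) be the amount of salt. Volume: V(t) = V₀ + (Q_in − Q_out) t = 1030 − 8.4000 t; V(72.8) = 418.48 L.
Species balance (pure solvent in): dm/dt = −Q_out · m/V(t).
Separate: dm/m = −Q_out dt/V(t) ⇒ ln(m/m₀) = −(Q_out/(Q_in−Q_out)) ln(V/V₀).
m = m₀ (V₀/V)^(Q_out/(Q_in−Q_out)) = 36.6 × (1030/418.48)^(-3.2024) = 2.0456 g.

2.05 g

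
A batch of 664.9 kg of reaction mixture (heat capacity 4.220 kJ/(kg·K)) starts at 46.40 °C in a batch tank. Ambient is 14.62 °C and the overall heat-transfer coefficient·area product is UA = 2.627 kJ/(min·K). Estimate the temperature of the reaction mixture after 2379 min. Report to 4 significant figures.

Lumped-capacitance energy balance: M c_p dT/dt = UA(T_amb − T).
dT/dt = (T_ss − T)/τ with T_ss = T_amb = 14.6200 °C, τ = M c_p/UA = 664.9·4.220/2.627 = 1068.09 min.
Integrating: T(t) = T_ss + (T₀ − T_ss) e^(−t/τ).
T(2379) = 14.6200 + (31.7800)·0.107815 = 18.0464 °C.

18.05 °C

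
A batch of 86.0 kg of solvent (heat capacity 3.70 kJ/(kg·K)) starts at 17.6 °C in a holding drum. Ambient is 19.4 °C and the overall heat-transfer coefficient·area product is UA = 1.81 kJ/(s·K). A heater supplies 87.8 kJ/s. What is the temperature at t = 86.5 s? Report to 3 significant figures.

Heat balance on the well-mixed liquid: M c_p dT/dt = −UA(T − T_amb) + Q̇.
dT/dt = (T_ss − T)/τ with T_ss = T_amb + Q̇/UA = 19.4 + 87.8/1.81 = 67.908 °C, τ = M c_p/UA = 86.0·3.70/1.81 = 175.80 s.
T approaches T_ss exponentially: T(t) = T_ss + (T₀ − T_ss) e^(−t/τ).
T(86.5) = 67.908 + (-50.308)·0.61138 = 37.151 °C.

37.2 °C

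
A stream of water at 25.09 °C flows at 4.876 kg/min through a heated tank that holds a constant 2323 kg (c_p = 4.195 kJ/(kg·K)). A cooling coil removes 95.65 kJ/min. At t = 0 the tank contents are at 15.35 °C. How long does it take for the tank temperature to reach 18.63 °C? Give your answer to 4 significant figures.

M c_p dT/dt = ṁ c_p (T_in − T) − Q̇.
τ = M/ṁ = 476.415 min; T_ss = T_in − Q̇/(ṁ c_p) = 20.4138 °C.
T(t) = T_ss + (T₀ − T_ss) e^(−t/τ). Set T = 18.63:
e^(−t/τ) = (18.63 − 20.4138)/(15.35 − 20.4138) = 0.352270
t = −476.415 · ln(0.352270) = 497.071 min.

497.1 min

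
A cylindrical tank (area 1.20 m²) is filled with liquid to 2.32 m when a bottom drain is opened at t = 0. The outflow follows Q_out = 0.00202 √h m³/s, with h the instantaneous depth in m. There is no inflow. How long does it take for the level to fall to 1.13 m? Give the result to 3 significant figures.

Volume balance on the tank: A dh/dt = −0.00202 √h.
This is separable: 2 d(√h)/dt = −0.00202/A, so √h = √h₀ − (0.00202/(2A)) t.
t = 2A(√h₀ − √h)/0.00202 = 2·1.20·(√2.32 − √1.13)/0.00202
  = 2.4000 × (1.5232 − 1.0630) / 0.00202 = 546.70 s.

547 s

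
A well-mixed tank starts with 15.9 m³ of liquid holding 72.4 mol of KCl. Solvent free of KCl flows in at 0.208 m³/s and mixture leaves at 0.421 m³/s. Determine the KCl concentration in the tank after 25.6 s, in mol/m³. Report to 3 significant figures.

3.02 mol/m³

Let m(t) be the amount of KCl. Volume: V(t) = V₀ + (Q_in − Q_out) t = 15.9 − 0.21300 t; V(25.6) = 10.447 m³.
No KCl enters, so dm/dt = −Q_out · (m/V).
dm/m = −Q_out dt/(V₀ − 0.21300 t); integrating gives ln(m/m₀) = −(Q_out/(Q_in−Q_out)) ln(V/V₀).
m = m₀ (V₀/V)^(Q_out/(Q_in−Q_out)) = 72.4 × (15.9/10.447)^(-1.9765) = 31.566 mol.
C = m/V = 31.566/10.447 = 3.0215 mol/m³.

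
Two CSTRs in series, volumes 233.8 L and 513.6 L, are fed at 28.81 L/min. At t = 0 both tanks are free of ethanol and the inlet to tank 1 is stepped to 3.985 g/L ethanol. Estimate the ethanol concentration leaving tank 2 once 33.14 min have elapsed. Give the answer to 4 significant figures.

2.901 g/L

Time constants: τᵢ = Vᵢ/Q for each well-mixed tank.
τ₁ = 233.8/28.81 = 8.11524 min; τ₂ = 513.6/28.81 = 17.8271 min.
Solving the cascade with C₁(0)=C₂(0)=0 gives C₂(t) = C_in[1 − (τ₁ e^(−t/τ₁) − τ₂ e^(−t/τ₂))/(τ₁ − τ₂)].
At t = 33.14: e^(−t/τ₁) = 0.0168454, e^(−t/τ₂) = 0.155834.
C₂ = 3.985·[1 − (8.11524·0.0168454 − 17.8271·0.155834)/(-9.71191)] = 3.985·0.728027 = 2.90119 g/L.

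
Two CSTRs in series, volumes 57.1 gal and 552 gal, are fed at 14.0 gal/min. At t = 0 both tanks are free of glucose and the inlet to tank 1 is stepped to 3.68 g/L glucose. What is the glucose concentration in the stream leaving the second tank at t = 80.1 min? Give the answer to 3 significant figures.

Time constants: τᵢ = Vᵢ/Q for each well-mixed tank.
τ₁ = 57.1/14.0 = 4.0786 min; τ₂ = 552/14.0 = 39.429 min.
Solving the cascade with C₁(0)=C₂(0)=0 gives C₂(t) = C_in[1 − (τ₁ e^(−t/τ₁) − τ₂ e^(−t/τ₂))/(τ₁ − τ₂)].
At t = 80.1: e^(−t/τ₁) = 2.9566e-09, e^(−t/τ₂) = 0.13114.
C₂ = 3.68·[1 − (4.0786·2.9566e-09 − 39.429·0.13114)/(-35.350)] = 3.68·0.85373 = 3.1417 g/L.

3.14 g/L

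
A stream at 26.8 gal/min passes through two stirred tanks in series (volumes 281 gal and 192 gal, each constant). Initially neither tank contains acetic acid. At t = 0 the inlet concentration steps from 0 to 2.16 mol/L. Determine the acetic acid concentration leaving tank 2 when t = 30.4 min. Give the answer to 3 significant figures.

Each tank obeys Vᵢ dCᵢ/dt = Q(Cᵢ₋₁ − Cᵢ), so τᵢ = Vᵢ/Q.
τ₁ = 281/26.8 = 10.485 min; τ₂ = 192/26.8 = 7.1642 min.
Solving the cascade with C₁(0)=C₂(0)=0 gives C₂(t) = C_in[1 − (τ₁ e^(−t/τ₁) − τ₂ e^(−t/τ₂))/(τ₁ − τ₂)].
At t = 30.4: e^(−t/τ₁) = 0.055058, e^(−t/τ₂) = 0.014360.
C₂ = 2.16·[1 − (10.485·0.055058 − 7.1642·0.014360)/(3.3209)] = 2.16·0.85714 = 1.8514 mol/L.

1.85 mol/L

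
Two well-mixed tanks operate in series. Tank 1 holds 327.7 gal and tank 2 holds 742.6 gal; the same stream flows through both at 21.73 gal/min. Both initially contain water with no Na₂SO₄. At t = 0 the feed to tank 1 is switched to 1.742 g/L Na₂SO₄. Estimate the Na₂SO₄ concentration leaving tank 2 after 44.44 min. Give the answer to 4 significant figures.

0.9649 g/L

Time constants: τᵢ = Vᵢ/Q for each well-mixed tank.
τ₁ = 327.7/21.73 = 15.0805 min; τ₂ = 742.6/21.73 = 34.1740 min.
Tank 1: C₁ = C_in(1 − e^(−t/τ₁)). Tank 2 (τ₁ ≠ τ₂): C₂ = C_in[1 − (τ₁ e^(−t/τ₁) − τ₂ e^(−t/τ₂))/(τ₁ − τ₂)].
At t = 44.44: e^(−t/τ₁) = 0.0525051, e^(−t/τ₂) = 0.272421.
C₂ = 1.742·[1 − (15.0805·0.0525051 − 34.1740·0.272421)/(-19.0934)] = 1.742·0.553883 = 0.964863 g/L.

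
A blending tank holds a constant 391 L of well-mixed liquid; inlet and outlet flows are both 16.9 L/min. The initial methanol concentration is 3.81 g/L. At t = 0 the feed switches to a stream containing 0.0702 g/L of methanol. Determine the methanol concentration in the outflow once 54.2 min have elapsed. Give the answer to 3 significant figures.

Mass balance on the solute (V constant): V dC/dt = Q(C_in − C).
So dC/dt = (C_in − C)/τ with τ = V/Q = 391/16.9 = 23.136 min.
Solution: C(t) = C_in + (C₀ − C_in) e^(−t/τ).
C(54.2) = 0.0702 + (3.81 − 0.0702)·e^(−54.2/23.136) = 0.0702 + (3.7398)·0.096072 = 0.42949 g/L.

0.429 g/L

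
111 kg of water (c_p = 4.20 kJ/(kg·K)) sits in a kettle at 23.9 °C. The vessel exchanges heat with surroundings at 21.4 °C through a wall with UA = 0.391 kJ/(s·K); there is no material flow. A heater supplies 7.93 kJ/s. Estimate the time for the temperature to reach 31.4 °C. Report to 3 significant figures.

653 s

Lumped-capacitance energy balance: M c_p dT/dt = UA(T_amb − T) + Q̇.
τ = M c_p/UA = 1192.3 s; T_ss = T_amb + Q̇/UA = 21.4 + 7.93/0.391 = 41.681 °C.
T(t) = T_ss + (T₀ − T_ss)e^(−t/τ); set T = 31.4:
t = −τ ln[(T − T_ss)/(T₀ − T_ss)] = −1192.3 · ln(0.57821) = 653.18 s.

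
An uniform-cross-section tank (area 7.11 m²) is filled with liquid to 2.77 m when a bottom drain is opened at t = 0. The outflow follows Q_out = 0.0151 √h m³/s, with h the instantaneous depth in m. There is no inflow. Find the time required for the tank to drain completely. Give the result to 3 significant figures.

Unsteady balance on liquid volume: A dh/dt = −0.0151 √h.
This is separable: 2 d(√h)/dt = −0.0151/A, so √h = √h₀ − (0.0151/(2A)) t.
Tank is empty when √h = 0: t_empty = 2A√h₀/0.0151.
t_empty = 2·7.11·√2.77/0.0151 = 14.220·1.6643/0.0151 = 1567.3 s.

1570 s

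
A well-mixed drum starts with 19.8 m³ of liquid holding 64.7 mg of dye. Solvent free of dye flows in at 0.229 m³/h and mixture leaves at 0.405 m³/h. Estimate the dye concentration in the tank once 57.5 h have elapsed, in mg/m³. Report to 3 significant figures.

1.29 mg/m³

Total volume: dV/dt = Q_in − Q_out = -0.17600 m³/h, so V(t) = 19.8 − 0.17600 t and V(57.5) = 9.6800 m³.
Species balance (pure solvent in): dm/dt = −Q_out · m/V(t).
dm/m = −Q_out dt/(V₀ − 0.17600 t); integrating gives ln(m/m₀) = −(Q_out/(Q_in−Q_out)) ln(V/V₀).
m = m₀ (V₀/V)^(Q_out/(Q_in−Q_out)) = 64.7 × (19.8/9.6800)^(-2.3011) = 12.466 mg.
C = m/V = 12.466/9.6800 = 1.2878 mg/m³.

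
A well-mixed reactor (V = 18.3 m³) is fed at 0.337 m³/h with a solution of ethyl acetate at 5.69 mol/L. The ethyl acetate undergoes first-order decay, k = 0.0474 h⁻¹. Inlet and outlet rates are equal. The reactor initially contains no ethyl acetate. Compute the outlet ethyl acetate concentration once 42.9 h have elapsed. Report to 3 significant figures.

1.50 mol/L

V dC/dt = Q(C_in − C) − k V C.
dC/dt = (Q/V) C_in − (Q/V + k) C; effective rate a = Q/V + k = 0.018415 + 0.0474 = 0.065815 h⁻¹.
C_ss = Q C_in/(Q + kV) = 1.5921 mol/L; C(t) = C_ss + (C₀ − C_ss) e^(−a t).
C(42.9) = 1.5921 + (-1.5921)·e^(−0.065815·42.9) = 1.5921 + (-1.5921)·0.059399 = 1.4975 mol/L.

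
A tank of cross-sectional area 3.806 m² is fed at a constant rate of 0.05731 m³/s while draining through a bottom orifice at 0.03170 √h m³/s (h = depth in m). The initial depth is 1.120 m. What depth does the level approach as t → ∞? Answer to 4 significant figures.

3.268 m

Accumulation of liquid (constant cross-section A): A dh/dt = Q_in − 0.03170 √h. At steady state dh/dt = 0:
Q_in = 0.03170 √h_ss ⇒ √h_ss = 0.05731/0.03170 = 1.80789.
h_ss = 1.80789² = 3.26845 m. (Since h₀ = 1.120 m < h_ss, the level will rise toward this value.)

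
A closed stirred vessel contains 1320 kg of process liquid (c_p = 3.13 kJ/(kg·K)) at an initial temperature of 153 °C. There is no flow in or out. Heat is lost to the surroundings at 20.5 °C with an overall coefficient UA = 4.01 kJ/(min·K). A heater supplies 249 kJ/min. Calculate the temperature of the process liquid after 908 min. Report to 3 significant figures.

M c_p dT/dt = −UA(T − T_amb) + Q̇.
dT/dt = (T_ss − T)/τ with T_ss = T_amb + Q̇/UA = 20.5 + 249/4.01 = 82.595 °C, τ = M c_p/UA = 1320·3.13/4.01 = 1030.3 min.
Integrating: T(t) = T_ss + (T₀ − T_ss) e^(−t/τ).
T(908) = 82.595 + (70.405)·0.41425 = 111.76 °C.

112 °C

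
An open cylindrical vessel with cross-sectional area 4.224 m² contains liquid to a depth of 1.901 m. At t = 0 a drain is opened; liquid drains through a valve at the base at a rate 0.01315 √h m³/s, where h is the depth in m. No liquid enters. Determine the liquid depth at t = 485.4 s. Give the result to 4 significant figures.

0.3884 m

With no inflow, A dh/dt = −0.01315 √h.
Separate and integrate: 2(√h − √h₀) = −(0.01315/A) t.
√h = √1.901 − 0.01315·485.4/(2·4.224) = 1.37877 − 0.755565 = 0.623203.
h = 0.623203² = 0.388382 m.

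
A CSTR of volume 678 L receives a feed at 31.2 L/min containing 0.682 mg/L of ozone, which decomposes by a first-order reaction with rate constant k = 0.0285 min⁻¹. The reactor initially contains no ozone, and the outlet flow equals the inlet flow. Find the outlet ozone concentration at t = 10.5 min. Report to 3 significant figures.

Accumulation = in − out − consumed: V dC/dt = Q C_in − Q C − k V C.
dC/dt = (Q/V) C_in − (Q/V + k) C; effective rate a = Q/V + k = 0.046018 + 0.0285 = 0.074518 min⁻¹.
C_ss = Q C_in/(Q + kV) = 0.42116 mg/L; C(t) = C_ss + (C₀ − C_ss) e^(−a t).
C(10.5) = 0.42116 + (-0.42116)·e^(−0.074518·10.5) = 0.42116 + (-0.42116)·0.45729 = 0.22857 mg/L.

0.229 mg/L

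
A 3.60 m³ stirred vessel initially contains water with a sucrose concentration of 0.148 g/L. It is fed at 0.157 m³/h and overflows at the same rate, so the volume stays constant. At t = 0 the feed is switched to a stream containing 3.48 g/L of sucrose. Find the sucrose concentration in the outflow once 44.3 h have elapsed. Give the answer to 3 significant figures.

3.00 g/L

Transient balance on the dissolved component: V dC/dt = Q(C_in − C).
So dC/dt = (C_in − C)/τ with τ = V/Q = 3.60/0.157 = 22.930 h.
C approaches C_in exponentially: C(t) = C_in + (C₀ − C_in) e^(−t/τ).
C(44.3) = 3.48 + (0.148 − 3.48)·e^(−44.3/22.930) = 3.48 + (-3.3320)·0.14486 = 2.9973 g/L.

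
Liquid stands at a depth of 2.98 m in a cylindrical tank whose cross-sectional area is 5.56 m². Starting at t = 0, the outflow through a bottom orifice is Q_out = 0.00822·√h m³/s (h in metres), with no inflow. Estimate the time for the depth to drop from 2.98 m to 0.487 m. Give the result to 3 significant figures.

A dh/dt = −Q_out = −0.00822 √h.
This is separable: 2 d(√h)/dt = −0.00822/A, so √h = √h₀ − (0.00822/(2A)) t.
t = 2A(√h₀ − √h)/0.00822 = 2·5.56·(√2.98 − √0.487)/0.00822
  = 11.120 × (1.7263 − 0.69785) / 0.00822 = 1391.2 s.

1390 s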